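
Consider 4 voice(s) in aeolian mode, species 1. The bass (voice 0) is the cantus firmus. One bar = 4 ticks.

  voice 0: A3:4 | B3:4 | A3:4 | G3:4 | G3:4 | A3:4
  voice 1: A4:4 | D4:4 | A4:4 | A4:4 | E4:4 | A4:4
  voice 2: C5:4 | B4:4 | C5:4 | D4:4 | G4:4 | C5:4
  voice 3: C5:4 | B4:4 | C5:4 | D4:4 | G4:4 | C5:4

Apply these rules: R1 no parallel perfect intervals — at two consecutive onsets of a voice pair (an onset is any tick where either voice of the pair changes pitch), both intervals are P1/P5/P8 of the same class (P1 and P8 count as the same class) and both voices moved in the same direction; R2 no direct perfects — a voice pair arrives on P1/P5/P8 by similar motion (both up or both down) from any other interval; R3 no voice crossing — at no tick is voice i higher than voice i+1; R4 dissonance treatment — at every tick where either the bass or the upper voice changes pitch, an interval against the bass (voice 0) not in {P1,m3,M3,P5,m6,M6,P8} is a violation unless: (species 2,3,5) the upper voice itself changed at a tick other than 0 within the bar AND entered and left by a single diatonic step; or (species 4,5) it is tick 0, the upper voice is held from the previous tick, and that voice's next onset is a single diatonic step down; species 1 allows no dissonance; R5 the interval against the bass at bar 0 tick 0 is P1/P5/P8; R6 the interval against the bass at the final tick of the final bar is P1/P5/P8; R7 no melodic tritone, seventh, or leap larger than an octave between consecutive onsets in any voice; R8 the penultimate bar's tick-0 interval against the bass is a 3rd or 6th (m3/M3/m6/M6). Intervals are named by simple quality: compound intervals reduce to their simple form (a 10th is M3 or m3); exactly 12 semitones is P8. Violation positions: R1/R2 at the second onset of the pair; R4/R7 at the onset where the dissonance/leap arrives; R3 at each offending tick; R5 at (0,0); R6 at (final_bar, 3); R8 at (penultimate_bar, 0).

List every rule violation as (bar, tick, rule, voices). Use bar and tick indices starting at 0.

(0, 0, R5, (0, 2))
(0, 0, R5, (0, 3))
(1, 0, R1, (2, 3))
(2, 0, R1, (2, 3))
(3, 0, R1, (2, 3))
(3, 0, R2, (0, 2))
(3, 0, R2, (0, 3))
(3, 0, R3, (1, 2))
(3, 0, R4, (0, 1))
(3, 0, R7, (2,))
(3, 0, R7, (3,))
(3, 1, R3, (1, 2))
(3, 2, R3, (1, 2))
(3, 3, R3, (1, 2))
(4, 0, R1, (2, 3))
(4, 0, R8, (0, 2))
(4, 0, R8, (0, 3))
(5, 0, R1, (2, 3))
(5, 0, R2, (0, 1))
(5, 3, R6, (0, 2))
(5, 3, R6, (0, 3))

bar 0: v0=A3 v1=A4 v2=C5 v3=C5 downbeat m3
bar 1: v0=B3 v1=D4 v2=B4 v3=B4 downbeat P8
bar 2: v0=A3 v1=A4 v2=C5 v3=C5 downbeat m3
bar 3: v0=G3 v1=A4 v2=D4 v3=D4 downbeat P5
bar 4: v0=G3 v1=E4 v2=G4 v3=G4 downbeat P8
bar 5: v0=A3 v1=A4 v2=C5 v3=C5 downbeat m3
  -> R5 @ bar 0 tick 0 v(0, 2): opens on m3
  -> R5 @ bar 0 tick 0 v(0, 3): opens on m3
  -> R1 @ bar 1 tick 0 v(2, 3): C5/C5 P1 -> B4/B4 P1 similar
  -> R1 @ bar 2 tick 0 v(2, 3): B4/B4 P1 -> C5/C5 P1 similar
  -> R1 @ bar 3 tick 0 v(2, 3): C5/C5 P1 -> D4/D4 P1 similar
  -> R2 @ bar 3 tick 0 v(0, 2): A3/C5 m3 -> G3/D4 P5 similar
  -> R2 @ bar 3 tick 0 v(0, 3): A3/C5 m3 -> G3/D4 P5 similar
  -> R3 @ bar 3 tick 0 v(1, 2): A4 above D4
  -> R4 @ bar 3 tick 0 v(0, 1): G3/A4 M2 untreated
  -> R7 @ bar 3 tick 0 v(2,): C5->D4 leap 10st
  -> R7 @ bar 3 tick 0 v(3,): C5->D4 leap 10st
  -> R3 @ bar 3 tick 1 v(1, 2): A4 above D4
  -> R3 @ bar 3 tick 2 v(1, 2): A4 above D4
  -> R3 @ bar 3 tick 3 v(1, 2): A4 above D4
  -> R1 @ bar 4 tick 0 v(2, 3): D4/D4 P1 -> G4/G4 P1 similar
  -> R8 @ bar 4 tick 0 v(0, 2): penult P8 not 3rd/6th
  -> R8 @ bar 4 tick 0 v(0, 3): penult P8 not 3rd/6th
  -> R1 @ bar 5 tick 0 v(2, 3): G4/G4 P1 -> C5/C5 P1 similar
  -> R2 @ bar 5 tick 0 v(0, 1): G3/E4 M6 -> A3/A4 P8 similar
  -> R6 @ bar 5 tick 3 v(0, 2): closes on m3
  -> R6 @ bar 5 tick 3 v(0, 3): closes on m3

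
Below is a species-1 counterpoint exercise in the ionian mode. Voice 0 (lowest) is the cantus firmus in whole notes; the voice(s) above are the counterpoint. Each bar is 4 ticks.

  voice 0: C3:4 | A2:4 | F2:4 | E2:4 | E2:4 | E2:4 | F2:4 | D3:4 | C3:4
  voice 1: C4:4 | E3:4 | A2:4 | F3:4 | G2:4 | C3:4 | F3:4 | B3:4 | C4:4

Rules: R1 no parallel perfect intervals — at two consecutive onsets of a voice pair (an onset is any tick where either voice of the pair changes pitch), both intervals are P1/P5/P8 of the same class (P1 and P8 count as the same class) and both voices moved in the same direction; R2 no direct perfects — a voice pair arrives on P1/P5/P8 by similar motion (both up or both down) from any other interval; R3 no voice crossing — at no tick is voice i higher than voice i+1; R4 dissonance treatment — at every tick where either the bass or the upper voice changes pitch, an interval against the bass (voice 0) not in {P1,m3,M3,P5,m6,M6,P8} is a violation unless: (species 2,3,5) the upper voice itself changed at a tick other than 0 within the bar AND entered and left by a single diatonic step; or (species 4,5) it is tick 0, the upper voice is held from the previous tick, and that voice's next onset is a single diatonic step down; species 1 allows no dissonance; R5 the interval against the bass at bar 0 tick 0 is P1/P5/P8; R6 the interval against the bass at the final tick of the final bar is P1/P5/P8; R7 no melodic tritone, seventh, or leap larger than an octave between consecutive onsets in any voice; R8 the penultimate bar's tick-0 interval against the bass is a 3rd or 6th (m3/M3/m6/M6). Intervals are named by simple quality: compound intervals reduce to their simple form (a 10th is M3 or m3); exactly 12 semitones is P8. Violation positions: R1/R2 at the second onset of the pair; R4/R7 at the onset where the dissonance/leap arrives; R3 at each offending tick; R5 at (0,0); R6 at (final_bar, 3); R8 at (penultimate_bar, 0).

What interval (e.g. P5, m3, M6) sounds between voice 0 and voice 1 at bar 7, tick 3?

M6

voice 0=D3 voice 1=B3 -> M6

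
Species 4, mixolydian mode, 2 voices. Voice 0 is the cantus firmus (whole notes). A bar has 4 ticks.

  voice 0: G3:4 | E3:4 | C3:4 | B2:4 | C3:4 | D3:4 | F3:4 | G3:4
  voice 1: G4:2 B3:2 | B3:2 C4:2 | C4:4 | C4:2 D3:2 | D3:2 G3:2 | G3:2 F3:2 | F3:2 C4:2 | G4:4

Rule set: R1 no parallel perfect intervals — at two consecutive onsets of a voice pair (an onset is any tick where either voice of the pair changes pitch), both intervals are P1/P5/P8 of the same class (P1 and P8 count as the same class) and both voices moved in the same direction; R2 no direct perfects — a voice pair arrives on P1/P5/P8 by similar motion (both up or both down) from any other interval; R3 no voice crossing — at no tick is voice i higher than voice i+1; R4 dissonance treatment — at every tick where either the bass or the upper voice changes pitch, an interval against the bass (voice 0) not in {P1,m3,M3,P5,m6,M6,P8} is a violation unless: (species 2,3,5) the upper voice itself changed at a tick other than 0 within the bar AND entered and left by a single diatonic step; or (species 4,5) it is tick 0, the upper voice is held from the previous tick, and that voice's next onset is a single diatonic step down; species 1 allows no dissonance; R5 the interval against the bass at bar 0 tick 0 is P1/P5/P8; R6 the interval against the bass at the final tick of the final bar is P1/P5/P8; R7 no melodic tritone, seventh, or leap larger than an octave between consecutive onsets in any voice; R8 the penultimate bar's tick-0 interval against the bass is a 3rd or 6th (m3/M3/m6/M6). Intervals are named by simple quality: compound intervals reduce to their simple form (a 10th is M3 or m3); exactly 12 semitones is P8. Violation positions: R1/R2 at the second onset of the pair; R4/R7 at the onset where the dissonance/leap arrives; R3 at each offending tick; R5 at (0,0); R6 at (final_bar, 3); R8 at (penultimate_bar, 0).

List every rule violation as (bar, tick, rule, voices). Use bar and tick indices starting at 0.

bar 0: v0=G3 v1=G4 downbeat P8
bar 1: v0=E3 v1=B3 downbeat P5
bar 2: v0=C3 v1=C4 downbeat P8
bar 3: v0=B2 v1=C4 downbeat m2
bar 4: v0=C3 v1=D3 downbeat M2
bar 5: v0=D3 v1=G3 downbeat P4
bar 6: v0=F3 v1=F3 downbeat P1
bar 7: v0=G3 v1=G4 downbeat P8
  -> R4 @ bar 3 tick 0 v(0, 1): B2/C4 m2 untreated
  -> R7 @ bar 3 tick 2 v(1,): C4->D3 leap 10st
  -> R4 @ bar 4 tick 0 v(0, 1): C3/D3 M2 untreated
  -> R8 @ bar 6 tick 0 v(0, 1): penult P1 not 3rd/6th
  -> R2 @ bar 7 tick 0 v(0, 1): F3/C4 P5 -> G3/G4 P8 similar

(3, 0, R4, (0, 1))
(3, 2, R7, (1,))
(4, 0, R4, (0, 1))
(6, 0, R8, (0, 1))
(7, 0, R2, (0, 1))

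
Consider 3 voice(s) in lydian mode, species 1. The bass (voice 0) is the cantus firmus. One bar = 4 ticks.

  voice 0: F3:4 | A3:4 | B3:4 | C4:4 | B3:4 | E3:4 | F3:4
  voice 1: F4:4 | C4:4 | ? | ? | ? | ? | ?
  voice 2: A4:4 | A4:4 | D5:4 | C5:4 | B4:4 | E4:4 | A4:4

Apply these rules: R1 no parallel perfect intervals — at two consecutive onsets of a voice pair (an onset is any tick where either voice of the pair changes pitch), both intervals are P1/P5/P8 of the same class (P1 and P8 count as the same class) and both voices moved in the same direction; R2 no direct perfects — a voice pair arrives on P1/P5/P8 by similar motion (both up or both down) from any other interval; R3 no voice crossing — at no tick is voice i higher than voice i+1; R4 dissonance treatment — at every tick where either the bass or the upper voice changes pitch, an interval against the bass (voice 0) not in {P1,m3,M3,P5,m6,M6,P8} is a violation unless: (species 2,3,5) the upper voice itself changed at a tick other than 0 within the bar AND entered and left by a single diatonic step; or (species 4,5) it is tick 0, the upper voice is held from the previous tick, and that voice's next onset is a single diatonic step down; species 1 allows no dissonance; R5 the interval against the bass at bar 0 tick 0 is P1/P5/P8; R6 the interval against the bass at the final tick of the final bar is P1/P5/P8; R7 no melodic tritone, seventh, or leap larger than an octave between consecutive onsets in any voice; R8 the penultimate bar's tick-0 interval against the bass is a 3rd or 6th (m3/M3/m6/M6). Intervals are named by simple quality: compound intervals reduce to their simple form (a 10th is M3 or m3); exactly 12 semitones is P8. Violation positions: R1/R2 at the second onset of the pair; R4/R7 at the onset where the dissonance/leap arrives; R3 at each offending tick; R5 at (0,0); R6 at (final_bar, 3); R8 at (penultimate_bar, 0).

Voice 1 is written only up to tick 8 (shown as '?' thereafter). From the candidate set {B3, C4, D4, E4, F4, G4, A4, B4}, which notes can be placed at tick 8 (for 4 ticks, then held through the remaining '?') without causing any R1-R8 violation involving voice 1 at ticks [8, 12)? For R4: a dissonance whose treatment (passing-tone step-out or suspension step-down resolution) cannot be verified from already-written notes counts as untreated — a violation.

B3: legal
C4: violates R4
D4: violates R2
E4: violates R4
F4: violates R4
G4: violates R2
A4: violates R4
B4: violates R2,R7

{B3}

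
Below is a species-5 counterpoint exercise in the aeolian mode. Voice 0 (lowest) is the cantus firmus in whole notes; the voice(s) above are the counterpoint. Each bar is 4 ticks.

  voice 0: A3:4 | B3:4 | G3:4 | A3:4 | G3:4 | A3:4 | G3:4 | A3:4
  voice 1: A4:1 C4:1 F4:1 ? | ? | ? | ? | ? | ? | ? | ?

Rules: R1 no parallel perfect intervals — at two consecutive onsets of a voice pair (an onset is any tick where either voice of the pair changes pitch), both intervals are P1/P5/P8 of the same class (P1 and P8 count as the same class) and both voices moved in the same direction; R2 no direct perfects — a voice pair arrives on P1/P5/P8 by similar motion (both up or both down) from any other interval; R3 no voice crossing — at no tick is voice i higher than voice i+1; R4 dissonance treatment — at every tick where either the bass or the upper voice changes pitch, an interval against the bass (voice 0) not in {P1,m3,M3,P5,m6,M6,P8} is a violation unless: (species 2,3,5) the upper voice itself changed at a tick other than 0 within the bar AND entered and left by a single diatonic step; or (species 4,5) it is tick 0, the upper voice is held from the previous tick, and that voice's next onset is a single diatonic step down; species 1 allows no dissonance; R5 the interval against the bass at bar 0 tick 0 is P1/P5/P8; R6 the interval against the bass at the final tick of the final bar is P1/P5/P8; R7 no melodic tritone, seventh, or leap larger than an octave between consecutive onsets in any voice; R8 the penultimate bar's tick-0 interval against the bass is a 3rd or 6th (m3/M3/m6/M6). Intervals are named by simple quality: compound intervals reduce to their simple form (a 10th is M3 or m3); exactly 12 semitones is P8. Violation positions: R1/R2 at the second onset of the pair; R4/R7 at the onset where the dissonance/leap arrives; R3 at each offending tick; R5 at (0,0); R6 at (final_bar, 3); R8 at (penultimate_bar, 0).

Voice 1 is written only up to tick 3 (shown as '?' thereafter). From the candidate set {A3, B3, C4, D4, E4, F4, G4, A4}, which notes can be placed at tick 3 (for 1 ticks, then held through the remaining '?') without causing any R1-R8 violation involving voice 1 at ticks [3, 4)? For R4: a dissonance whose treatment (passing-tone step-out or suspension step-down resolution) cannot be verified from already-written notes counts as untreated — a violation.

{A3, A4, C4, E4, F4}

A3: legal
B3: violates R4,R7
C4: legal
D4: violates R4
E4: legal
F4: legal
G4: violates R4
A4: legal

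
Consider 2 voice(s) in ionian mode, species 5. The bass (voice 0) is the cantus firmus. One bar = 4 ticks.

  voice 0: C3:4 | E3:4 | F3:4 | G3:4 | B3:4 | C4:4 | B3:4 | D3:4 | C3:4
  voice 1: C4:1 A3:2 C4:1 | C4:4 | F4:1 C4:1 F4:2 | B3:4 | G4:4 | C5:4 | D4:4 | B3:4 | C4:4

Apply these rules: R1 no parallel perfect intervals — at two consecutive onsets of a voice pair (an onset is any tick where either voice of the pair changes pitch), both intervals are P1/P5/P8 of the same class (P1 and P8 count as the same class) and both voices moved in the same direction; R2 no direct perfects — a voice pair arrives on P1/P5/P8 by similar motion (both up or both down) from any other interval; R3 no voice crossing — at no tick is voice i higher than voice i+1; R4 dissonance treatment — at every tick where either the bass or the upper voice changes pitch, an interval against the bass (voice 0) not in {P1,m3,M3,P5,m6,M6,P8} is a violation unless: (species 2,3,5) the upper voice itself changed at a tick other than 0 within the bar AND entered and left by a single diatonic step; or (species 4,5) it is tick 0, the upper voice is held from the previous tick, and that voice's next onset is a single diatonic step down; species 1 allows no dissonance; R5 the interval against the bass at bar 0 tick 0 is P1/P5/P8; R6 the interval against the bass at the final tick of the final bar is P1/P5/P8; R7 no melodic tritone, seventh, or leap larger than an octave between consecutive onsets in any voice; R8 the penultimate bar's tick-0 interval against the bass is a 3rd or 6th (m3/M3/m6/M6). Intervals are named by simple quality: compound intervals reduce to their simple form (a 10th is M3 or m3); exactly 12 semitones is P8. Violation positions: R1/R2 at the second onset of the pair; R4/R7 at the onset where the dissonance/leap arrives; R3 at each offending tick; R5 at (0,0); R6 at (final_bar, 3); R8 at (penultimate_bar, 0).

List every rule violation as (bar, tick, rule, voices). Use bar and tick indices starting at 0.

(2, 0, R2, (0, 1))
(3, 0, R7, (1,))
(5, 0, R2, (0, 1))
(6, 0, R7, (1,))

bar 0: v0=C3 v1=C4 downbeat P8
bar 1: v0=E3 v1=C4 downbeat m6
bar 2: v0=F3 v1=F4 downbeat P8
bar 3: v0=G3 v1=B3 downbeat M3
bar 4: v0=B3 v1=G4 downbeat m6
bar 5: v0=C4 v1=C5 downbeat P8
bar 6: v0=B3 v1=D4 downbeat m3
bar 7: v0=D3 v1=B3 downbeat M6
bar 8: v0=C3 v1=C4 downbeat P8
  -> R2 @ bar 2 tick 0 v(0, 1): E3/C4 m6 -> F3/F4 P8 similar
  -> R7 @ bar 3 tick 0 v(1,): F4->B3 leap 6st
  -> R2 @ bar 5 tick 0 v(0, 1): B3/G4 m6 -> C4/C5 P8 similar
  -> R7 @ bar 6 tick 0 v(1,): C5->D4 leap 10st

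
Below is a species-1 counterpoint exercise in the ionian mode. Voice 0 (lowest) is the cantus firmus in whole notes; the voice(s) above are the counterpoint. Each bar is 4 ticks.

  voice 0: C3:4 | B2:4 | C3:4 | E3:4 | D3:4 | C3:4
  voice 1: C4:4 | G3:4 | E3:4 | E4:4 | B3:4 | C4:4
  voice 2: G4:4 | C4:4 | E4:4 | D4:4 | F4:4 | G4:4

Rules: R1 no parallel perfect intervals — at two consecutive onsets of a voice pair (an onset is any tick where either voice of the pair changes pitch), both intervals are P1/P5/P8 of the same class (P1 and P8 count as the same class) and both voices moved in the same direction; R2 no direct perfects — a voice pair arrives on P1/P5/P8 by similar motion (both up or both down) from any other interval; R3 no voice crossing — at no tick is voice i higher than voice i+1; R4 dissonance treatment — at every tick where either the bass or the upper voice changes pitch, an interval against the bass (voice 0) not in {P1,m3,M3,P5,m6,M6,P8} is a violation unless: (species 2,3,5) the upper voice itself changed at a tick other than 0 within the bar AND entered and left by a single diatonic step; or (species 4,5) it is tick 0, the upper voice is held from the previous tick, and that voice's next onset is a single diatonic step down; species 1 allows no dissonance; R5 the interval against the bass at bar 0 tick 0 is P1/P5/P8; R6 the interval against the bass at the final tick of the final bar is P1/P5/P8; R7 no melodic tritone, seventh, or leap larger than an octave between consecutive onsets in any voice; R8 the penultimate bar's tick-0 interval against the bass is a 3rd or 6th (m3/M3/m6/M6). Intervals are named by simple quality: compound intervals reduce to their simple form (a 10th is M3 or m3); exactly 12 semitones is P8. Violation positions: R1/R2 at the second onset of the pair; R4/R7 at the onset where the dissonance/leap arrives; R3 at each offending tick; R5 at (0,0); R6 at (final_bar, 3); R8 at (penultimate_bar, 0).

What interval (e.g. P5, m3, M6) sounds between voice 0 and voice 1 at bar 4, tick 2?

voice 0=D3 voice 1=B3 -> M6

M6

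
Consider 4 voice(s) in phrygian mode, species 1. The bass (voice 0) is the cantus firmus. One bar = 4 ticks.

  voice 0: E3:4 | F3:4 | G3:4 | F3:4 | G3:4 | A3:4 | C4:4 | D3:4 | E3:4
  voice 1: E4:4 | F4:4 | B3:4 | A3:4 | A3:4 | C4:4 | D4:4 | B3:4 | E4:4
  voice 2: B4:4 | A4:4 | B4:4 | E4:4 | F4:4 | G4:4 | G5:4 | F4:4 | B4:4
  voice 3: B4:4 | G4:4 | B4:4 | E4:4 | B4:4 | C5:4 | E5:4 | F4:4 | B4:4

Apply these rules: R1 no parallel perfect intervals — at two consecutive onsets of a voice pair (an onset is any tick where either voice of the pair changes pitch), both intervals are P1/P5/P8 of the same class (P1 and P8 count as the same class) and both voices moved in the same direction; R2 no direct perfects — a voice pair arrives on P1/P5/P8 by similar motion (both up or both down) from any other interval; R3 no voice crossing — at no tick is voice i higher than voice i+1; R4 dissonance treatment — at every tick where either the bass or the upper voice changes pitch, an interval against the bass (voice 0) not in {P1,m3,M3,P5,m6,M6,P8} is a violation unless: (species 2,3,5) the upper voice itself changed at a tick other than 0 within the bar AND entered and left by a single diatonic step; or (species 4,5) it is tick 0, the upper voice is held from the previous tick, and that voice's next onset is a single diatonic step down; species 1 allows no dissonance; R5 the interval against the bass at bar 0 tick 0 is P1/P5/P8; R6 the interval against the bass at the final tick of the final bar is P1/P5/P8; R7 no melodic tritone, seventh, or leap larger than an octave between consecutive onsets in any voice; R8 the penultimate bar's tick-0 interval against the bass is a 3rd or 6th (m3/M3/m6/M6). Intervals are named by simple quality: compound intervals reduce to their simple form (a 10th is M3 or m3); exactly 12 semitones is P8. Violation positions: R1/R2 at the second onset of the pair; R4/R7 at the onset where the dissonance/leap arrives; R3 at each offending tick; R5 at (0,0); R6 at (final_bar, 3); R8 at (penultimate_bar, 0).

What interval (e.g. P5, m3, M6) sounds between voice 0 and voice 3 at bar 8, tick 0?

voice 0=E3 voice 3=B4 -> P5

P5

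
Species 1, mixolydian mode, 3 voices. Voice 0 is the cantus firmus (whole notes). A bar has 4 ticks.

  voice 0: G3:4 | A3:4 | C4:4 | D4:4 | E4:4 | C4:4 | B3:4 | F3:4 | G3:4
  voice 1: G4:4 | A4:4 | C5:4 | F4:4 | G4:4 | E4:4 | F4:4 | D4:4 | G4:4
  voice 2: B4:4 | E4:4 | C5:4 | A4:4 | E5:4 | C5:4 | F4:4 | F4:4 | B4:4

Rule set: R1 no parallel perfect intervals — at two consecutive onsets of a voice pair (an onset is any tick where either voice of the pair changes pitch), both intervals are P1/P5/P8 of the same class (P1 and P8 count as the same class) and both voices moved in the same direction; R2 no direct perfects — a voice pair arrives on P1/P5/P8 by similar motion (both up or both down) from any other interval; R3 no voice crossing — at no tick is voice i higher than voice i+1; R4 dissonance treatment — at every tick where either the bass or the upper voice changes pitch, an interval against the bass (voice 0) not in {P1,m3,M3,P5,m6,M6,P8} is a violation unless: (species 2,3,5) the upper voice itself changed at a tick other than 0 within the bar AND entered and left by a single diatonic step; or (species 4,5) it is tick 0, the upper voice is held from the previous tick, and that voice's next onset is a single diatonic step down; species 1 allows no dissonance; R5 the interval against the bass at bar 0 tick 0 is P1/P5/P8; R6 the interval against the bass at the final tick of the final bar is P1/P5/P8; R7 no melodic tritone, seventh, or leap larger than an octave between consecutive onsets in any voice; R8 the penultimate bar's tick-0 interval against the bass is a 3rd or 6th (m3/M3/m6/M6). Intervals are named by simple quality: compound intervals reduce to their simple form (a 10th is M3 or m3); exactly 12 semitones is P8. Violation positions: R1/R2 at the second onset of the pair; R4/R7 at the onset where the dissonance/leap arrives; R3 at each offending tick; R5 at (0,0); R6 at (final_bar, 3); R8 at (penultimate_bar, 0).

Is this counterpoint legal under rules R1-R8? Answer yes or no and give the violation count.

bar 0: v0=G3 v1=G4 v2=B4 (M3)
bar 1: v0=A3 v1=A4 v2=E4 (P5)
bar 2: v0=C4 v1=C5 v2=C5 (P8)
bar 3: v0=D4 v1=F4 v2=A4 (P5)
bar 4: v0=E4 v1=G4 v2=E5 (P8)
bar 5: v0=C4 v1=E4 v2=C5 (P8)
bar 6: v0=B3 v1=F4 v2=F4 (TT)
bar 7: v0=F3 v1=D4 v2=F4 (P8)
bar 8: v0=G3 v1=G4 v2=B4 (M3)
  R5 @ bar0.0: opens on M3
  R1 @ bar1.0: G3/G4 P8 -> A3/A4 P8 similar
  R3 @ bar1.0: A4 above E4
  R3 @ bar1.1: A4 above E4
  R3 @ bar1.2: A4 above E4
  R3 @ bar1.3: A4 above E4
  R1 @ bar2.0: A3/A4 P8 -> C4/C5 P8 similar
  R2 @ bar2.0: A3/E4 P5 -> C4/C5 P8 similar
  R2 @ bar2.0: A4/E4 P4 -> C5/C5 P1 similar
  R2 @ bar4.0: D4/A4 P5 -> E4/E5 P8 similar
  R1 @ bar5.0: E4/E5 P8 -> C4/C5 P8 similar
  R4 @ bar6.0: B3/F4 TT untreated
  R4 @ bar6.0: B3/F4 TT untreated
  R7 @ bar7.0: B3->F3 leap 6st
  R8 @ bar7.0: penult P8 not 3rd/6th
  R2 @ bar8.0: F3/D4 M6 -> G3/G4 P8 similar
  R7 @ bar8.0: F4->B4 leap 6st
  R6 @ bar8.3: closes on M3

No (18 violations)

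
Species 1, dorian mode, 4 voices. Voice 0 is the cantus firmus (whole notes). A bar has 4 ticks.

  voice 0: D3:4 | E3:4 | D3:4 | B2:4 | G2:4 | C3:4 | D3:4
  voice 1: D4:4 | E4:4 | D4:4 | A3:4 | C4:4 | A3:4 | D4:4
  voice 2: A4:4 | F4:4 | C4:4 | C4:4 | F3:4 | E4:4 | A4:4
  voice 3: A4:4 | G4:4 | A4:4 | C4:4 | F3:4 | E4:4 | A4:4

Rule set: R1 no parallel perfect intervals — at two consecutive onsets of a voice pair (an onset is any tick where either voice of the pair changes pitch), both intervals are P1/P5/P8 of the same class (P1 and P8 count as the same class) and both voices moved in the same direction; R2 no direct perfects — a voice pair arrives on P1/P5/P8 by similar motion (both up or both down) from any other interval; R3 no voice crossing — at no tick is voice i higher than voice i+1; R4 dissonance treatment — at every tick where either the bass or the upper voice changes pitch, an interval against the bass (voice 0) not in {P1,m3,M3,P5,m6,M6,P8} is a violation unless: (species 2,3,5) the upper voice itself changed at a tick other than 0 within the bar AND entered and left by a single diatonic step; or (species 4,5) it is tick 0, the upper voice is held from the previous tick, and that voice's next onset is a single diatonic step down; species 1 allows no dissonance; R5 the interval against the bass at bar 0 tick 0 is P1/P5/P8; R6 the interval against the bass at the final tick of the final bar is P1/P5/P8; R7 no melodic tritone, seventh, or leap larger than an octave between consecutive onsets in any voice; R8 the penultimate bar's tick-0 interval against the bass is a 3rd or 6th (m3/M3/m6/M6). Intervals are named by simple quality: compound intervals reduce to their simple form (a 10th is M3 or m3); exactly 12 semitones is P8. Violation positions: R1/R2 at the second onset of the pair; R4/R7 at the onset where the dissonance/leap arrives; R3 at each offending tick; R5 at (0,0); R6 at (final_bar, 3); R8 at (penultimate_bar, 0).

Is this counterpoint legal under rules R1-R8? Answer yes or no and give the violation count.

bar 0: v0=D3 v1=D4 v2=A4 v3=A4 (P5)
bar 1: v0=E3 v1=E4 v2=F4 v3=G4 (m3)
bar 2: v0=D3 v1=D4 v2=C4 v3=A4 (P5)
bar 3: v0=B2 v1=A3 v2=C4 v3=C4 (m2)
bar 4: v0=G2 v1=C4 v2=F3 v3=F3 (m7)
bar 5: v0=C3 v1=A3 v2=E4 v3=E4 (M3)
bar 6: v0=D3 v1=D4 v2=A4 v3=A4 (P5)
  R1 @ bar1.0: D3/D4 P8 -> E3/E4 P8 similar
  R4 @ bar1.0: E3/F4 m2 untreated
  R1 @ bar2.0: E3/E4 P8 -> D3/D4 P8 similar
  R3 @ bar2.0: D4 above C4
  R4 @ bar2.0: D3/C4 m7 untreated
  R3 @ bar2.1: D4 above C4
  R3 @ bar2.2: D4 above C4
  R3 @ bar2.3: D4 above C4
  R4 @ bar3.0: B2/A3 m7 untreated
  R4 @ bar3.0: B2/C4 m2 untreated
  R4 @ bar3.0: B2/C4 m2 untreated
  R1 @ bar4.0: C4/C4 P1 -> F3/F3 P1 similar
  R3 @ bar4.0: C4 above F3
  R4 @ bar4.0: G2/C4 P4 untreated
  R4 @ bar4.0: G2/F3 m7 untreated
  R4 @ bar4.0: G2/F3 m7 untreated
  R3 @ bar4.1: C4 above F3
  R3 @ bar4.2: C4 above F3
  R3 @ bar4.3: C4 above F3
  R1 @ bar5.0: F3/F3 P1 -> E4/E4 P1 similar
  R7 @ bar5.0: F3->E4 leap 11st
  R7 @ bar5.0: F3->E4 leap 11st
  R1 @ bar6.0: A3/E4 P5 -> D4/A4 P5 similar
  R1 @ bar6.0: A3/E4 P5 -> D4/A4 P5 similar
  R1 @ bar6.0: E4/E4 P1 -> A4/A4 P1 similar
  R2 @ bar6.0: C3/A3 M6 -> D3/D4 P8 similar
  R2 @ bar6.0: C3/E4 M3 -> D3/A4 P5 similar
  R2 @ bar6.0: C3/E4 M3 -> D3/A4 P5 similar

No (28 violations)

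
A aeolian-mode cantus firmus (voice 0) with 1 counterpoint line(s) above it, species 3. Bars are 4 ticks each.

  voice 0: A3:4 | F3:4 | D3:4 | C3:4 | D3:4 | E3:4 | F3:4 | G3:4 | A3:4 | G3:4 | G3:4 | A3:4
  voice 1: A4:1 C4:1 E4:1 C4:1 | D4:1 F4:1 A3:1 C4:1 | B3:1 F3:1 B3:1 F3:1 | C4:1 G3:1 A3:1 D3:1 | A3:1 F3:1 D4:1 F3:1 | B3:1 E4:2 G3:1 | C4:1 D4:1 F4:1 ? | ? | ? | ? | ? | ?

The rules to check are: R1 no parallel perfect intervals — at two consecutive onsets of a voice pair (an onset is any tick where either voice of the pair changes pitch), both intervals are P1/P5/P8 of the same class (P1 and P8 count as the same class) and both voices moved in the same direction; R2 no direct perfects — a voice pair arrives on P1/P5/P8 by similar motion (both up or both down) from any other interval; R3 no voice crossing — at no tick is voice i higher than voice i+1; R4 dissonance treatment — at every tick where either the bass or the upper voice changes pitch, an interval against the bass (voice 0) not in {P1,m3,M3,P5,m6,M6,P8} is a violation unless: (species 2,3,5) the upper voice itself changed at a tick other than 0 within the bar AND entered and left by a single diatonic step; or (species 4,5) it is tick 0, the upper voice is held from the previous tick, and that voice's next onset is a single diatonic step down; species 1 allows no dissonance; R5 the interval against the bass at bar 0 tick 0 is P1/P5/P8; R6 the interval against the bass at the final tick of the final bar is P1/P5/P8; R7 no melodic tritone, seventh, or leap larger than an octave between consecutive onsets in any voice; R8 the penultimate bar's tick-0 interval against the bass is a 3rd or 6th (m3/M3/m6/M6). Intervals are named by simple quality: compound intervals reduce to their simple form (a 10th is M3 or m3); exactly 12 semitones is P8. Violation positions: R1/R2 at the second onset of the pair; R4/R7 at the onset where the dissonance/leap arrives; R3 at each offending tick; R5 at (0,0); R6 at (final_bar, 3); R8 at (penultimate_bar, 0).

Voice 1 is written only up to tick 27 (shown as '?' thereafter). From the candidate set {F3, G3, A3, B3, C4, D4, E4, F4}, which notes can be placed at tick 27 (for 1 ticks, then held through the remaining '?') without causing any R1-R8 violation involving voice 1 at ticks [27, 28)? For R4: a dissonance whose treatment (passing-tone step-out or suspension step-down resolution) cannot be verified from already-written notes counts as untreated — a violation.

{A3, C4, D4, F3, F4}

F3: legal
G3: violates R4,R7
A3: legal
B3: violates R4,R7
C4: legal
D4: legal
E4: violates R4
F4: legal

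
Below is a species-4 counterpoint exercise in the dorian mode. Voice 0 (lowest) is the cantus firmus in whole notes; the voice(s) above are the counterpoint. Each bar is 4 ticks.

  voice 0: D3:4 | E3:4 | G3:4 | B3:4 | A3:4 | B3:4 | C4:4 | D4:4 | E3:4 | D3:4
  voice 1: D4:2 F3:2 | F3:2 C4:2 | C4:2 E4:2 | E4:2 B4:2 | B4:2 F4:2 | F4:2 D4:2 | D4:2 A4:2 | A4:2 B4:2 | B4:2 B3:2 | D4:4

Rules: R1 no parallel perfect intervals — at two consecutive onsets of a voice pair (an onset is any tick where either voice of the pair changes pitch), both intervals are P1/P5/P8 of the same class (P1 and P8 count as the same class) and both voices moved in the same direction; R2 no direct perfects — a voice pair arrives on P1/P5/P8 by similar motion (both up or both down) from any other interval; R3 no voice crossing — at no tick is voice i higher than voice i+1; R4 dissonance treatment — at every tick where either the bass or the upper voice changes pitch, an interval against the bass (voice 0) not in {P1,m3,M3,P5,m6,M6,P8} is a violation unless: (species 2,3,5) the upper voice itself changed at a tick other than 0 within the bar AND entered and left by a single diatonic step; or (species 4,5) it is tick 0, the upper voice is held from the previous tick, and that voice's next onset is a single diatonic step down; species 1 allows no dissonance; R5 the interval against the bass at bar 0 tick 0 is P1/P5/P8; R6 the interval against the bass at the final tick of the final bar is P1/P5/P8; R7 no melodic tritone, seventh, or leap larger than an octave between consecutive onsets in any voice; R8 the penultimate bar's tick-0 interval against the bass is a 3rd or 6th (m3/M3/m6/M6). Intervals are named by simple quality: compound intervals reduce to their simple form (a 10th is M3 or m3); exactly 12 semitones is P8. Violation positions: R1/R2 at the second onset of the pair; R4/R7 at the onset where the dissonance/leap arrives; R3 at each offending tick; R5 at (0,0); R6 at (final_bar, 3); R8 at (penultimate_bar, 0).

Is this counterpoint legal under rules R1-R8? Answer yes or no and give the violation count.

bar 0: v0=D3 v1=D4 (P8)
bar 1: v0=E3 v1=F3 (m2)
bar 2: v0=G3 v1=C4 (P4)
bar 3: v0=B3 v1=E4 (P4)
bar 4: v0=A3 v1=B4 (M2)
bar 5: v0=B3 v1=F4 (TT)
bar 6: v0=C4 v1=D4 (M2)
bar 7: v0=D4 v1=A4 (P5)
bar 8: v0=E3 v1=B4 (P5)
bar 9: v0=D3 v1=D4 (P8)
  R4 @ bar1.0: E3/F3 m2 untreated
  R4 @ bar2.0: G3/C4 P4 untreated
  R4 @ bar3.0: B3/E4 P4 untreated
  R4 @ bar4.0: A3/B4 M2 untreated
  R7 @ bar4.2: B4->F4 leap 6st
  R4 @ bar5.0: B3/F4 TT untreated
  R4 @ bar6.0: C4/D4 M2 untreated
  R7 @ bar8.0: D4->E3 leap 10st
  R8 @ bar8.0: penult P5 not 3rd/6th

No (9 violations)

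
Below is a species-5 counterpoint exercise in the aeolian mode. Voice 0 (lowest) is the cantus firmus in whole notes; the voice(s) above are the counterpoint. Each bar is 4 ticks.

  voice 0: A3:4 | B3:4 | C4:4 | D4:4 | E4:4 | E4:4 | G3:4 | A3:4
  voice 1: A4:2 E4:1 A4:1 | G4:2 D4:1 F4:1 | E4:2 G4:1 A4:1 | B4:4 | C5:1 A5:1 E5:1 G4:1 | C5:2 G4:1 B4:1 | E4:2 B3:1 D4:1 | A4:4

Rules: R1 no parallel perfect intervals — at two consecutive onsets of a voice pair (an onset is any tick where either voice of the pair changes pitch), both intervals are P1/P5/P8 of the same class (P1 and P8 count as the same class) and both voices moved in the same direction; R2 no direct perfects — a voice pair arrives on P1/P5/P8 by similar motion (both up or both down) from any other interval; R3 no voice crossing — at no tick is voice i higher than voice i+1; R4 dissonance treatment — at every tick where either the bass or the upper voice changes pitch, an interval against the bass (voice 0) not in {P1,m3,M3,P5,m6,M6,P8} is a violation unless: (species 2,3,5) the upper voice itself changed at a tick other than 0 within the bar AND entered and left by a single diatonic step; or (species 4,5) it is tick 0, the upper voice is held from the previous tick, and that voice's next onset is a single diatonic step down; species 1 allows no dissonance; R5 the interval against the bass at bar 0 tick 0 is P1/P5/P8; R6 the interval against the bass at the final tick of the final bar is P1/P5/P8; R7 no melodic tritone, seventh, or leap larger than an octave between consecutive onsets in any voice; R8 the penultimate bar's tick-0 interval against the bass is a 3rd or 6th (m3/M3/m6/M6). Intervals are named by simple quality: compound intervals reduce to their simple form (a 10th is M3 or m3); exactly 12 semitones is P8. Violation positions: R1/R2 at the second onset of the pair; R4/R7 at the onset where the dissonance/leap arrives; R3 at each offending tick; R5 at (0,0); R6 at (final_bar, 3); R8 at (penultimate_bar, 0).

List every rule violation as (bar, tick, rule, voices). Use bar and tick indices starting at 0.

(1, 3, R4, (0, 1))
(4, 1, R4, (0, 1))
(7, 0, R2, (0, 1))

bar 0: v0=A3 v1=A4 downbeat P8
bar 1: v0=B3 v1=G4 downbeat m6
bar 2: v0=C4 v1=E4 downbeat M3
bar 3: v0=D4 v1=B4 downbeat M6
bar 4: v0=E4 v1=C5 downbeat m6
bar 5: v0=E4 v1=C5 downbeat m6
bar 6: v0=G3 v1=E4 downbeat M6
bar 7: v0=A3 v1=A4 downbeat P8
  -> R4 @ bar 1 tick 3 v(0, 1): B3/F4 TT untreated
  -> R4 @ bar 4 tick 1 v(0, 1): E4/A5 P4 untreated
  -> R2 @ bar 7 tick 0 v(0, 1): G3/D4 P5 -> A3/A4 P8 similar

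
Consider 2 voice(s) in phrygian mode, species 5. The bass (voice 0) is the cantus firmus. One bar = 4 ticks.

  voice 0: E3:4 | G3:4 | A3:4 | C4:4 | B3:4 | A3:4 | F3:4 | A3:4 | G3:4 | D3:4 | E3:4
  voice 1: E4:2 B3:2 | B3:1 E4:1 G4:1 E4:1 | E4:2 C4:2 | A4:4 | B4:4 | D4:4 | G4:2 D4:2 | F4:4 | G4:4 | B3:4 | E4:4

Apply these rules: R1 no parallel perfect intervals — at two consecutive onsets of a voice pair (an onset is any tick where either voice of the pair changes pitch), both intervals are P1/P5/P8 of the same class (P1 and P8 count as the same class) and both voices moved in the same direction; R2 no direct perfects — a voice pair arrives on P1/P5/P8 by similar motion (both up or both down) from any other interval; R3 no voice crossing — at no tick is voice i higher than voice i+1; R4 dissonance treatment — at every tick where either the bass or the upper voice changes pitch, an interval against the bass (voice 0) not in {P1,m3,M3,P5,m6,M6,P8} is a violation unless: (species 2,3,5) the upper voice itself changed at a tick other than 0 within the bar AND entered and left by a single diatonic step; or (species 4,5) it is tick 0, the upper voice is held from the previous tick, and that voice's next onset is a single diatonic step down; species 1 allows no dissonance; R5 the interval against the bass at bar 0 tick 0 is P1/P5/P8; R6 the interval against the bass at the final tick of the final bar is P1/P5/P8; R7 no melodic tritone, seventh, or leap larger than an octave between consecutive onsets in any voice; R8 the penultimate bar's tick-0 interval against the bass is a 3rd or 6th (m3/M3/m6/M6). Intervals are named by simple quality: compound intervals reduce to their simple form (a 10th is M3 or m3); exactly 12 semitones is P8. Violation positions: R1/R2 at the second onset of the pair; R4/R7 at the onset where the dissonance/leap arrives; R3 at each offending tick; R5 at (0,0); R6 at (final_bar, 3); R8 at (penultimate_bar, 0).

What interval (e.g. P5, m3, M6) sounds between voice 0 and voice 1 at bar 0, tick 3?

voice 0=E3 voice 1=B3 -> P5

P5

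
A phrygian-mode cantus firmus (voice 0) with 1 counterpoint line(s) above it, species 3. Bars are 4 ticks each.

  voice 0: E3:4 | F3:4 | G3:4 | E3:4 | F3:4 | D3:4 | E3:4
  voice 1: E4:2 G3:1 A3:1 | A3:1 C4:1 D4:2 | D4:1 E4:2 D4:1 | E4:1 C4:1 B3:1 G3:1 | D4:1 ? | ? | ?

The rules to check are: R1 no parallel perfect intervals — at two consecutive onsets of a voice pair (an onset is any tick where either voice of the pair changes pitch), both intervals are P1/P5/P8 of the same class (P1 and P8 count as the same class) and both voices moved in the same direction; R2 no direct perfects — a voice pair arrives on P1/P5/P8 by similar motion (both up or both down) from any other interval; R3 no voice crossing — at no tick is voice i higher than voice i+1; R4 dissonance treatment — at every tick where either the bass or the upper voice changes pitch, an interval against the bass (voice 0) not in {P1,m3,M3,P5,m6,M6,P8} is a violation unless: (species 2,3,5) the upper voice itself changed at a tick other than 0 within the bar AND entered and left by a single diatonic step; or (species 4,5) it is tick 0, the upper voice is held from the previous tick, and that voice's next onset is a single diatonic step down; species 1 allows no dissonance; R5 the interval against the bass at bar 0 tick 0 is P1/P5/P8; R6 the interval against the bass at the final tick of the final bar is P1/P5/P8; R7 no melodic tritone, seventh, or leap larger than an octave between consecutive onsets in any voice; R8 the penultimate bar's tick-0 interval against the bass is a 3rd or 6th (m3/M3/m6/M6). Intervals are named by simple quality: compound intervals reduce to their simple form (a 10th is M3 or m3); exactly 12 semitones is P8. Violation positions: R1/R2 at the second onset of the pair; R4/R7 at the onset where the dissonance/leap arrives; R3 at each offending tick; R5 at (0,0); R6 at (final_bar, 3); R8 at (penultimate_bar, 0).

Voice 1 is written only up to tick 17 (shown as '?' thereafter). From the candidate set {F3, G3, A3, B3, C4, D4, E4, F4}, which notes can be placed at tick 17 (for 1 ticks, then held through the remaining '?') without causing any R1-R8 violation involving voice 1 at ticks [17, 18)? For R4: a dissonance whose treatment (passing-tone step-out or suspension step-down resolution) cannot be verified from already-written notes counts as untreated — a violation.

F3: legal
G3: violates R4
A3: legal
B3: violates R4
C4: legal
D4: legal
E4: violates R4
F4: legal

{A3, C4, D4, F3, F4}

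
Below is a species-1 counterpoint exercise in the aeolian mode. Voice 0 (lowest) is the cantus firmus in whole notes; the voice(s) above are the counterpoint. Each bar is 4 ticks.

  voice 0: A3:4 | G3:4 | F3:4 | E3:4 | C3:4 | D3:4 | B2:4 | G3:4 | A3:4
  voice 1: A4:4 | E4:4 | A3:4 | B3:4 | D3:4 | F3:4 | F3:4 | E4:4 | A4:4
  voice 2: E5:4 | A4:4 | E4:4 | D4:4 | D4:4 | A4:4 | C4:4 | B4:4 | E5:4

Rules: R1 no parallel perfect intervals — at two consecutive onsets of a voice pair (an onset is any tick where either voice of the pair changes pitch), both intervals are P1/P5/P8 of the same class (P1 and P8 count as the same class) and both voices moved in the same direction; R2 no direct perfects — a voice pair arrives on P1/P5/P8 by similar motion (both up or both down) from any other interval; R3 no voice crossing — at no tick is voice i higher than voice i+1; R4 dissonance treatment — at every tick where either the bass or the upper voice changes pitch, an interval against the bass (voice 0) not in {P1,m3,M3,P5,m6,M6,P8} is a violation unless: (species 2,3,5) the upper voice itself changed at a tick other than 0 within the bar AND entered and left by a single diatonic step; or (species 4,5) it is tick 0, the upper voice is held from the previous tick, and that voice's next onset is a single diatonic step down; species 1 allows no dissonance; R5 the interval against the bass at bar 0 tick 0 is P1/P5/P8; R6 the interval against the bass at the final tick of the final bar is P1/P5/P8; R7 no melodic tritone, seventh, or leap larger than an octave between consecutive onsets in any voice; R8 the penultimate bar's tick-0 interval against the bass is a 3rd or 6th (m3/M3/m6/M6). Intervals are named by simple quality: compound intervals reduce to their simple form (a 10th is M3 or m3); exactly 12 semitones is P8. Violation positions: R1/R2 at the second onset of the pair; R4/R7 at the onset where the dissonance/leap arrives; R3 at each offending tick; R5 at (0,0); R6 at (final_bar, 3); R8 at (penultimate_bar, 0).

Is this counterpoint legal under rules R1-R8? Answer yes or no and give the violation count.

bar 0: v0=A3 v1=A4 v2=E5 (P5)
bar 1: v0=G3 v1=E4 v2=A4 (M2)
bar 2: v0=F3 v1=A3 v2=E4 (M7)
bar 3: v0=E3 v1=B3 v2=D4 (m7)
bar 4: v0=C3 v1=D3 v2=D4 (M2)
bar 5: v0=D3 v1=F3 v2=A4 (P5)
bar 6: v0=B2 v1=F3 v2=C4 (m2)
bar 7: v0=G3 v1=E4 v2=B4 (M3)
bar 8: v0=A3 v1=A4 v2=E5 (P5)
  R4 @ bar1.0: G3/A4 M2 untreated
  R2 @ bar2.0: E4/A4 P4 -> A3/E4 P5 similar
  R4 @ bar2.0: F3/E4 M7 untreated
  R4 @ bar3.0: E3/D4 m7 untreated
  R4 @ bar4.0: C3/D3 M2 untreated
  R4 @ bar4.0: C3/D4 M2 untreated
  R2 @ bar5.0: C3/D4 M2 -> D3/A4 P5 similar
  R4 @ bar6.0: B2/F3 TT untreated
  R4 @ bar6.0: B2/C4 m2 untreated
  R1 @ bar7.0: F3/C4 P5 -> E4/B4 P5 similar
  R7 @ bar7.0: F3->E4 leap 11st
  R7 @ bar7.0: C4->B4 leap 11st
  R1 @ bar8.0: E4/B4 P5 -> A4/E5 P5 similar
  R2 @ bar8.0: G3/E4 M6 -> A3/A4 P8 similar
  R2 @ bar8.0: G3/B4 M3 -> A3/E5 P5 similar

No (15 violations)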